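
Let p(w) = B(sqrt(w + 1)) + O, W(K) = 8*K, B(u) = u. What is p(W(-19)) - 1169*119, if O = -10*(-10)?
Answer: -139011 + I*sqrt(151) ≈ -1.3901e+5 + 12.288*I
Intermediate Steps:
O = 100
p(w) = 100 + sqrt(1 + w) (p(w) = sqrt(w + 1) + 100 = sqrt(1 + w) + 100 = 100 + sqrt(1 + w))
p(W(-19)) - 1169*119 = (100 + sqrt(1 + 8*(-19))) - 1169*119 = (100 + sqrt(1 - 152)) - 1*139111 = (100 + sqrt(-151)) - 139111 = (100 + I*sqrt(151)) - 139111 = -139011 + I*sqrt(151)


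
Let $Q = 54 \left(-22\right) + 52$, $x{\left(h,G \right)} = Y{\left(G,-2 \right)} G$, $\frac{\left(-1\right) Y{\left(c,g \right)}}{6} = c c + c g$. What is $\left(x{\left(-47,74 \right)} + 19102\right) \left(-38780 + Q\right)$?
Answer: $93664091480$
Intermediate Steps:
$Y{\left(c,g \right)} = - 6 c^{2} - 6 c g$ ($Y{\left(c,g \right)} = - 6 \left(c c + c g\right) = - 6 \left(c^{2} + c g\right) = - 6 c^{2} - 6 c g$)
$x{\left(h,G \right)} = - 6 G^{2} \left(-2 + G\right)$ ($x{\left(h,G \right)} = - 6 G \left(G - 2\right) G = - 6 G \left(-2 + G\right) G = - 6 G^{2} \left(-2 + G\right)$)
$Q = -1136$ ($Q = -1188 + 52 = -1136$)
$\left(x{\left(-47,74 \right)} + 19102\right) \left(-38780 + Q\right) = \left(6 \cdot 74^{2} \left(2 - 74\right) + 19102\right) \left(-38780 - 1136\right) = \left(6 \cdot 5476 \left(2 - 74\right) + 19102\right) \left(-39916\right) = \left(6 \cdot 5476 \left(-72\right) + 19102\right) \left(-39916\right) = \left(-2365632 + 19102\right) \left(-39916\right) = \left(-2346530\right) \left(-39916\right) = 93664091480$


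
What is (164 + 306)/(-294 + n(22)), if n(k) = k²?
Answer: 47/19 ≈ 2.4737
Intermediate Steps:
(164 + 306)/(-294 + n(22)) = (164 + 306)/(-294 + 22²) = 470/(-294 + 484) = 470/190 = 470*(1/190) = 47/19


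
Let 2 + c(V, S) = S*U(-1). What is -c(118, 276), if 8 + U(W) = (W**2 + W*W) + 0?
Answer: 1658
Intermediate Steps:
U(W) = -8 + 2*W**2 (U(W) = -8 + ((W**2 + W*W) + 0) = -8 + ((W**2 + W**2) + 0) = -8 + (2*W**2 + 0) = -8 + 2*W**2)
c(V, S) = -2 - 6*S (c(V, S) = -2 + S*(-8 + 2*(-1)**2) = -2 + S*(-8 + 2*1) = -2 + S*(-8 + 2) = -2 + S*(-6) = -2 - 6*S)
-c(118, 276) = -(-2 - 6*276) = -(-2 - 1656) = -1*(-1658) = 1658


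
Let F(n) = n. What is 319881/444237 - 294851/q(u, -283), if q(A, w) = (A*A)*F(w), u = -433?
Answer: 5701224498878/7856980967573 ≈ 0.72563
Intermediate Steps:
q(A, w) = w*A**2 (q(A, w) = (A*A)*w = A**2*w = w*A**2)
319881/444237 - 294851/q(u, -283) = 319881/444237 - 294851/((-283*(-433)**2)) = 319881*(1/444237) - 294851/((-283*187489)) = 106627/148079 - 294851/(-53059387) = 106627/148079 - 294851*(-1/53059387) = 106627/148079 + 294851/53059387 = 5701224498878/7856980967573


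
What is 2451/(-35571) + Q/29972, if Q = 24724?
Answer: 67166336/88844501 ≈ 0.75600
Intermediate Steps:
2451/(-35571) + Q/29972 = 2451/(-35571) + 24724/29972 = 2451*(-1/35571) + 24724*(1/29972) = -817/11857 + 6181/7493 = 67166336/88844501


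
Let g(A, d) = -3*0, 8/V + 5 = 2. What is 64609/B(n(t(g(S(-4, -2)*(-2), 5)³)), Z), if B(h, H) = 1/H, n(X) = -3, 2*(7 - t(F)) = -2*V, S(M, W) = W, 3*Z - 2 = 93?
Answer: 6137855/3 ≈ 2.0460e+6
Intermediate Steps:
Z = 95/3 (Z = ⅔ + (⅓)*93 = ⅔ + 31 = 95/3 ≈ 31.667)
V = -8/3 (V = 8/(-5 + 2) = 8/(-3) = 8*(-⅓) = -8/3 ≈ -2.6667)
g(A, d) = 0
t(F) = 13/3 (t(F) = 7 - (-1)*(-8)/3 = 7 - ½*16/3 = 7 - 8/3 = 13/3)
64609/B(n(t(g(S(-4, -2)*(-2), 5)³)), Z) = 64609/(1/(95/3)) = 64609/(3/95) = 64609*(95/3) = 6137855/3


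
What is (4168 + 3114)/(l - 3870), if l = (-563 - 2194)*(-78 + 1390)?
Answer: -3641/1810527 ≈ -0.0020110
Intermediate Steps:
l = -3617184 (l = -2757*1312 = -3617184)
(4168 + 3114)/(l - 3870) = (4168 + 3114)/(-3617184 - 3870) = 7282/(-3621054) = 7282*(-1/3621054) = -3641/1810527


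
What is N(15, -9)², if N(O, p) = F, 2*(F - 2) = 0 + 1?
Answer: 25/4 ≈ 6.2500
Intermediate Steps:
F = 5/2 (F = 2 + (0 + 1)/2 = 2 + (½)*1 = 2 + ½ = 5/2 ≈ 2.5000)
N(O, p) = 5/2
N(15, -9)² = (5/2)² = 25/4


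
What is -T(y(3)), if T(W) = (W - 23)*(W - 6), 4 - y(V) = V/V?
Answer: -60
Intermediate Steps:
y(V) = 3 (y(V) = 4 - V/V = 4 - 1*1 = 4 - 1 = 3)
T(W) = (-23 + W)*(-6 + W)
-T(y(3)) = -(138 + 3**2 - 29*3) = -(138 + 9 - 87) = -1*60 = -60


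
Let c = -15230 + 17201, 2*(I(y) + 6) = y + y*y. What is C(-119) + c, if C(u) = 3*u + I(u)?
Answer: 8629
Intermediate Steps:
I(y) = -6 + y/2 + y²/2 (I(y) = -6 + (y + y*y)/2 = -6 + (y + y²)/2 = -6 + (y/2 + y²/2) = -6 + y/2 + y²/2)
c = 1971
C(u) = -6 + u²/2 + 7*u/2 (C(u) = 3*u + (-6 + u/2 + u²/2) = -6 + u²/2 + 7*u/2)
C(-119) + c = (-6 + (½)*(-119)² + (7/2)*(-119)) + 1971 = (-6 + (½)*14161 - 833/2) + 1971 = (-6 + 14161/2 - 833/2) + 1971 = 6658 + 1971 = 8629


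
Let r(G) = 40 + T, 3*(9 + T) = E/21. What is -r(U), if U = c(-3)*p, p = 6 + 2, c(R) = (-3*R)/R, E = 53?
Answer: -2006/63 ≈ -31.841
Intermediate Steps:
c(R) = -3
p = 8
T = -514/63 (T = -9 + (53/21)/3 = -9 + (53*(1/21))/3 = -9 + (⅓)*(53/21) = -9 + 53/63 = -514/63 ≈ -8.1587)
U = -24 (U = -3*8 = -24)
r(G) = 2006/63 (r(G) = 40 - 514/63 = 2006/63)
-r(U) = -1*2006/63 = -2006/63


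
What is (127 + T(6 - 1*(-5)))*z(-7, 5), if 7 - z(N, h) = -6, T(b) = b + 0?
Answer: 1794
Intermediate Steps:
T(b) = b
z(N, h) = 13 (z(N, h) = 7 - 1*(-6) = 7 + 6 = 13)
(127 + T(6 - 1*(-5)))*z(-7, 5) = (127 + (6 - 1*(-5)))*13 = (127 + (6 + 5))*13 = (127 + 11)*13 = 138*13 = 1794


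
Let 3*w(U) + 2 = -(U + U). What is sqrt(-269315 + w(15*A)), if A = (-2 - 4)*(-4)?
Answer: I*sqrt(2426001)/3 ≈ 519.19*I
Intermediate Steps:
A = 24 (A = -6*(-4) = 24)
w(U) = -2/3 - 2*U/3 (w(U) = -2/3 + (-(U + U))/3 = -2/3 + (-2*U)/3 = -2/3 - 2*U/3)
sqrt(-269315 + w(15*A)) = sqrt(-269315 + (-2/3 - 10*24)) = sqrt(-269315 + (-2/3 - 2/3*360)) = sqrt(-269315 + (-2/3 - 240)) = sqrt(-269315 - 722/3) = sqrt(-808667/3) = I*sqrt(2426001)/3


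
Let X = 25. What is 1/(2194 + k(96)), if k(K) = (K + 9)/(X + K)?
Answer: 121/265579 ≈ 0.00045561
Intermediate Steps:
k(K) = (9 + K)/(25 + K) (k(K) = (K + 9)/(25 + K) = (9 + K)/(25 + K))
1/(2194 + k(96)) = 1/(2194 + (9 + 96)/(25 + 96)) = 1/(2194 + 105/121) = 1/(265579/121) = 121/265579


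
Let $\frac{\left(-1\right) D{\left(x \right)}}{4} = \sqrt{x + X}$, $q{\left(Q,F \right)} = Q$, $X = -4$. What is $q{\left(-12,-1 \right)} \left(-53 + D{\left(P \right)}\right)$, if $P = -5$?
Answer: $636 + 144 i \approx 636.0 + 144.0 i$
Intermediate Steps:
$D{\left(x \right)} = - 4 \sqrt{-4 + x}$ ($D{\left(x \right)} = - 4 \sqrt{x - 4} = - 4 \sqrt{-4 + x}$)
$q{\left(-12,-1 \right)} \left(-53 + D{\left(P \right)}\right) = - 12 \left(-53 - 4 \sqrt{-4 - 5}\right) = - 12 \left(-53 - 4 \sqrt{-9}\right) = - 12 \left(-53 - 4 \cdot 3 i\right) = - 12 \left(-53 - 12 i\right) = 636 + 144 i$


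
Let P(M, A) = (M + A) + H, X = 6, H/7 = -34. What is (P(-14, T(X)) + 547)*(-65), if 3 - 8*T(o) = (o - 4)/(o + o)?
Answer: -921505/48 ≈ -19198.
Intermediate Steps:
H = -238 (H = 7*(-34) = -238)
T(o) = 3/8 - (-4 + o)/(16*o) (T(o) = 3/8 - (o - 4)/(8*(o + o)) = 3/8 - (-4 + o)/(8*(2*o)) = 3/8 - (-4 + o)*1/(2*o)/8 = 3/8 - (-4 + o)/(16*o))
P(M, A) = -238 + A + M (P(M, A) = (M + A) - 238 = (A + M) - 238 = -238 + A + M)
(P(-14, T(X)) + 547)*(-65) = ((-238 + (1/16)*(4 + 5*6)/6 - 14) + 547)*(-65) = ((-238 + (1/16)*(⅙)*(4 + 30) - 14) + 547)*(-65) = ((-238 + (1/16)*(⅙)*34 - 14) + 547)*(-65) = ((-238 + 17/48 - 14) + 547)*(-65) = (-12079/48 + 547)*(-65) = (14177/48)*(-65) = -921505/48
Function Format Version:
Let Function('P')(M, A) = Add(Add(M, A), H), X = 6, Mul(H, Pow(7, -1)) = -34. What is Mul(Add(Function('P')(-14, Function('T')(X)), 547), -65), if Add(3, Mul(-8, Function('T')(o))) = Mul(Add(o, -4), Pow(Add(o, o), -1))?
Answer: Rational(-921505, 48) ≈ -19198.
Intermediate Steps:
H = -238 (H = Mul(7, -34) = -238)
Function('T')(o) = Add(Rational(3, 8), Mul(Rational(-1, 16), Pow(o, -1), Add(-4, o))) (Function('T')(o) = Add(Rational(3, 8), Mul(Rational(-1, 8), Mul(Add(o, -4), Pow(Add(o, o), -1)))) = Add(Rational(3, 8), Mul(Rational(-1, 8), Mul(Add(-4, o), Pow(Mul(2, o), -1)))) = Add(Rational(3, 8), Mul(Rational(-1, 8), Mul(Add(-4, o), Mul(Rational(1, 2), Pow(o, -1))))) = Add(Rational(3, 8), Mul(Rational(-1, 8), Mul(Rational(1, 2), Pow(o, -1), Add(-4, o)))) = Add(Rational(3, 8), Mul(Rational(-1, 16), Pow(o, -1), Add(-4, o))))
Function('P')(M, A) = Add(-238, A, M) (Function('P')(M, A) = Add(Add(M, A), -238) = Add(Add(A, M), -238) = Add(-238, A, M))
Mul(Add(Function('P')(-14, Function('T')(X)), 547), -65) = Mul(Add(Add(-238, Mul(Rational(1, 16), Pow(6, -1), Add(4, Mul(5, 6))), -14), 547), -65) = Mul(Add(Add(-238, Mul(Rational(1, 16), Rational(1, 6), Add(4, 30)), -14), 547), -65) = Mul(Add(Add(-238, Mul(Rational(1, 16), Rational(1, 6), 34), -14), 547), -65) = Mul(Add(Add(-238, Rational(17, 48), -14), 547), -65) = Mul(Add(Rational(-12079, 48), 547), -65) = Mul(Rational(14177, 48), -65) = Rational(-921505, 48)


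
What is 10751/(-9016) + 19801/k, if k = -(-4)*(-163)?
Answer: -46383867/1469608 ≈ -31.562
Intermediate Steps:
k = -652 (k = -1*652 = -652)
10751/(-9016) + 19801/k = 10751/(-9016) + 19801/(-652) = 10751*(-1/9016) + 19801*(-1/652) = -10751/9016 - 19801/652 = -46383867/1469608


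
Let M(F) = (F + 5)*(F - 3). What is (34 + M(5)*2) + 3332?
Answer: 3406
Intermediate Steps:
M(F) = (-3 + F)*(5 + F) (M(F) = (5 + F)*(-3 + F) = (-3 + F)*(5 + F))
(34 + M(5)*2) + 3332 = (34 + (-15 + 5² + 2*5)*2) + 3332 = (34 + (-15 + 25 + 10)*2) + 3332 = (34 + 20*2) + 3332 = (34 + 40) + 3332 = 74 + 3332 = 3406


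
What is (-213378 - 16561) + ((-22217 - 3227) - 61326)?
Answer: -316709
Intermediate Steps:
(-213378 - 16561) + ((-22217 - 3227) - 61326) = -229939 + (-25444 - 61326) = -229939 - 86770 = -316709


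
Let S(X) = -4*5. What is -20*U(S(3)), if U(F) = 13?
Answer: -260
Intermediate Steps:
S(X) = -20
-20*U(S(3)) = -20*13 = -260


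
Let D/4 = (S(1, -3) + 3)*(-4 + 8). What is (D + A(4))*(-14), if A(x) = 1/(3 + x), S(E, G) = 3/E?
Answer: -1346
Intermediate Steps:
D = 96 (D = 4*((3/1 + 3)*(-4 + 8)) = 4*((3*1 + 3)*4) = 4*((3 + 3)*4) = 4*(6*4) = 4*24 = 96)
(D + A(4))*(-14) = (96 + 1/(3 + 4))*(-14) = (96 + 1/7)*(-14) = (673/7)*(-14) = -1346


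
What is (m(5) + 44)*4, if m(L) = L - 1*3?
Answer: 184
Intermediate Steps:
m(L) = -3 + L (m(L) = L - 3 = -3 + L)
(m(5) + 44)*4 = ((-3 + 5) + 44)*4 = (2 + 44)*4 = 46*4 = 184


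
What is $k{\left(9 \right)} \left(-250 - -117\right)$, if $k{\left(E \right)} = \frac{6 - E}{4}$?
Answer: $\frac{399}{4} \approx 99.75$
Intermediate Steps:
$k{\left(E \right)} = \frac{3}{2} - \frac{E}{4}$ ($k{\left(E \right)} = \left(6 - E\right) \frac{1}{4} = \frac{3}{2} - \frac{E}{4}$)
$k{\left(9 \right)} \left(-250 - -117\right) = \left(\frac{3}{2} - \frac{9}{4}\right) \left(-250 - -117\right) = \left(\frac{3}{2} - \frac{9}{4}\right) \left(-250 + 117\right) = \left(- \frac{3}{4}\right) \left(-133\right) = \frac{399}{4}$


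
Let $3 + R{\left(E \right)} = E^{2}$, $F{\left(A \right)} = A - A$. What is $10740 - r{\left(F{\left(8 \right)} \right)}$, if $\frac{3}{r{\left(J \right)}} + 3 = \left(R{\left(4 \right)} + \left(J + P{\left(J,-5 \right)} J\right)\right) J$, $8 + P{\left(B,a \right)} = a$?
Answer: $10741$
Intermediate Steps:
$P{\left(B,a \right)} = -8 + a$
$F{\left(A \right)} = 0$
$R{\left(E \right)} = -3 + E^{2}$
$r{\left(J \right)} = \frac{3}{-3 + J \left(13 - 12 J\right)}$ ($r{\left(J \right)} = \frac{3}{-3 + \left(\left(-3 + 4^{2}\right) + \left(J + \left(-8 - 5\right) J\right)\right) J} = \frac{3}{-3 + \left(\left(-3 + 16\right) + \left(J - 13 J\right)\right) J} = \frac{3}{-3 + \left(13 - 12 J\right) J} = \frac{3}{-3 + J \left(13 - 12 J\right)}$)
$10740 - r{\left(F{\left(8 \right)} \right)} = 10740 - - \frac{3}{3 - 0 + 12 \cdot 0^{2}} = 10740 - - \frac{3}{3 + 0 + 12 \cdot 0} = 10740 - - \frac{3}{3 + 0 + 0} = 10740 - - \frac{3}{3} = 10740 - \left(-3\right) \frac{1}{3} = 10740 - -1 = 10740 + 1 = 10741$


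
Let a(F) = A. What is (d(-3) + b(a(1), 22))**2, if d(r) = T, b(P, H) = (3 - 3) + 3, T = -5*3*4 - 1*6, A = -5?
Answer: 3969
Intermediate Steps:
a(F) = -5
T = -66 (T = -15*4 - 6 = -60 - 6 = -66)
b(P, H) = 3 (b(P, H) = 0 + 3 = 3)
d(r) = -66
(d(-3) + b(a(1), 22))**2 = (-66 + 3)**2 = (-63)**2 = 3969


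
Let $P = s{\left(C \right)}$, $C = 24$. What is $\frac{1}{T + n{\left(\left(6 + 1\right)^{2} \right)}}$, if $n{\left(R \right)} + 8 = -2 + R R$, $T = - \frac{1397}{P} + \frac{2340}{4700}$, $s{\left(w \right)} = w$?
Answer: $\frac{5640}{13159753} \approx 0.00042858$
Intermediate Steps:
$P = 24$
$T = - \frac{325487}{5640}$ ($T = - \frac{1397}{24} + \frac{2340}{4700} = \left(-1397\right) \frac{1}{24} + 2340 \cdot \frac{1}{4700} = - \frac{1397}{24} + \frac{117}{235} = - \frac{325487}{5640} \approx -57.71$)
$n{\left(R \right)} = -10 + R^{2}$ ($n{\left(R \right)} = -8 + \left(-2 + R R\right) = -8 + \left(-2 + R^{2}\right) = -10 + R^{2}$)
$\frac{1}{T + n{\left(\left(6 + 1\right)^{2} \right)}} = \frac{1}{- \frac{325487}{5640} - \left(10 - \left(\left(6 + 1\right)^{2}\right)^{2}\right)} = \frac{1}{- \frac{325487}{5640} - \left(10 - \left(7^{2}\right)^{2}\right)} = \frac{1}{- \frac{325487}{5640} - \left(10 - 49^{2}\right)} = \frac{1}{- \frac{325487}{5640} + \left(-10 + 2401\right)} = \frac{1}{- \frac{325487}{5640} + 2391} = \frac{1}{\frac{13159753}{5640}} = \frac{5640}{13159753}$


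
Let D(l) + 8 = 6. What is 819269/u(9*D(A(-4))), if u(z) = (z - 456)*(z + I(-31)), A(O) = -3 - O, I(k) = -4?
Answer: 74479/948 ≈ 78.564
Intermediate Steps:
D(l) = -2 (D(l) = -8 + 6 = -2)
u(z) = (-456 + z)*(-4 + z) (u(z) = (z - 456)*(z - 4) = (-456 + z)*(-4 + z))
819269/u(9*D(A(-4))) = 819269/(1824 + (9*(-2))**2 - 4140*(-2)) = 819269/(1824 + (-18)**2 - 460*(-18)) = 819269/(1824 + 324 + 8280) = 819269/10428 = 819269*(1/10428) = 74479/948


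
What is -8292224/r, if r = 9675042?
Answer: -4146112/4837521 ≈ -0.85707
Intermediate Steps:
-8292224/r = -8292224/9675042 = -8292224*1/9675042 = -4146112/4837521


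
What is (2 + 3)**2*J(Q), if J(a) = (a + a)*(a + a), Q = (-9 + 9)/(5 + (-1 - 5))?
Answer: 0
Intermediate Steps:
Q = 0 (Q = 0/(5 - 6) = 0/(-1) = 0*(-1) = 0)
J(a) = 4*a**2 (J(a) = (2*a)*(2*a) = 4*a**2)
(2 + 3)**2*J(Q) = (2 + 3)**2*(4*0**2) = 5**2*(4*0) = 25*0 = 0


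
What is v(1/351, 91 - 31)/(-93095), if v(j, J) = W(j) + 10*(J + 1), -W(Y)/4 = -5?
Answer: -126/18619 ≈ -0.0067673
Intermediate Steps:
W(Y) = 20 (W(Y) = -4*(-5) = 20)
v(j, J) = 30 + 10*J (v(j, J) = 20 + 10*(J + 1) = 20 + 10*(1 + J) = 20 + (10 + 10*J) = 30 + 10*J)
v(1/351, 91 - 31)/(-93095) = (30 + 10*(91 - 31))/(-93095) = (30 + 10*60)*(-1/93095) = (30 + 600)*(-1/93095) = 630*(-1/93095) = -126/18619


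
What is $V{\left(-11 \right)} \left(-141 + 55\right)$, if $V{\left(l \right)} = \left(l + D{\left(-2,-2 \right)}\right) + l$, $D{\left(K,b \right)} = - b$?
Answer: $1720$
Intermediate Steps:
$V{\left(l \right)} = 2 + 2 l$ ($V{\left(l \right)} = \left(l - -2\right) + l = \left(l + 2\right) + l = \left(2 + l\right) + l = 2 + 2 l$)
$V{\left(-11 \right)} \left(-141 + 55\right) = \left(2 + 2 \left(-11\right)\right) \left(-141 + 55\right) = \left(2 - 22\right) \left(-86\right) = \left(-20\right) \left(-86\right) = 1720$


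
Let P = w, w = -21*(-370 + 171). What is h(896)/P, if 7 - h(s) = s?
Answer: -127/597 ≈ -0.21273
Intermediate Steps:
h(s) = 7 - s
w = 4179 (w = -21*(-199) = 4179)
P = 4179
h(896)/P = (7 - 1*896)/4179 = (7 - 896)*(1/4179) = -889*1/4179 = -127/597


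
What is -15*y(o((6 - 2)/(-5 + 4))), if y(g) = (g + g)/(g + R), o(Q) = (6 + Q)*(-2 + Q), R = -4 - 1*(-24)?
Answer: 45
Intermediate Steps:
R = 20 (R = -4 + 24 = 20)
o(Q) = (-2 + Q)*(6 + Q)
y(g) = 2*g/(20 + g) (y(g) = (g + g)/(g + 20) = (2*g)/(20 + g) = 2*g/(20 + g))
-15*y(o((6 - 2)/(-5 + 4))) = -30*(-12 + ((6 - 2)/(-5 + 4))**2 + 4*((6 - 2)/(-5 + 4)))/(20 + (-12 + ((6 - 2)/(-5 + 4))**2 + 4*((6 - 2)/(-5 + 4)))) = -30*(-12 + (4/(-1))**2 + 4*(4/(-1)))/(20 + (-12 + (4/(-1))**2 + 4*(4/(-1)))) = -30*(-12 + (4*(-1))**2 + 4*(4*(-1)))/(20 + (-12 + (4*(-1))**2 + 4*(4*(-1)))) = -30*(-12 + (-4)**2 + 4*(-4))/(20 + (-12 + (-4)**2 + 4*(-4))) = -30*(-12 + 16 - 16)/(20 + (-12 + 16 - 16)) = -30*(-12)/(20 - 12) = -30*(-12)/8 = -15*(-3) = 45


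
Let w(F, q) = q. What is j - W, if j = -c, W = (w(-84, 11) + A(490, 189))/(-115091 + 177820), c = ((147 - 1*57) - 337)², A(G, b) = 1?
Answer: -3827033573/62729 ≈ -61009.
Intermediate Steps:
c = 61009 (c = ((147 - 57) - 337)² = (90 - 337)² = (-247)² = 61009)
W = 12/62729 (W = (11 + 1)/(-115091 + 177820) = 12/62729 ≈ 0.00019130)
j = -61009 (j = -1*61009 = -61009)
j - W = -61009 - 1*12/62729 = -61009 - 12/62729 = -3827033573/62729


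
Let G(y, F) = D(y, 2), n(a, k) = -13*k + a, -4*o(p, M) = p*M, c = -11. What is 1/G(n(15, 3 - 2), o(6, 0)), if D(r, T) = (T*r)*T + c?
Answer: -⅓ ≈ -0.33333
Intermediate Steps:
D(r, T) = -11 + r*T² (D(r, T) = (T*r)*T - 11 = r*T² - 11 = -11 + r*T²)
o(p, M) = -M*p/4 (o(p, M) = -p*M/4 = -M*p/4)
n(a, k) = a - 13*k
G(y, F) = -11 + 4*y (G(y, F) = -11 + y*2² = -11 + y*4 = -11 + 4*y)
1/G(n(15, 3 - 2), o(6, 0)) = 1/(-11 + 4*(15 - 13*(3 - 2))) = 1/(-11 + 4*(15 - 13*1)) = 1/(-11 + 4*(15 - 13)) = 1/(-11 + 4*2) = 1/(-11 + 8) = 1/(-3) = -⅓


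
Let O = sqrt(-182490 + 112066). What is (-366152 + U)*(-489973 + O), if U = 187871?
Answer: 87352876413 - 356562*I*sqrt(17606) ≈ 8.7353e+10 - 4.7311e+7*I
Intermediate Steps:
O = 2*I*sqrt(17606) (O = sqrt(-70424) = 2*I*sqrt(17606) ≈ 265.38*I)
(-366152 + U)*(-489973 + O) = (-366152 + 187871)*(-489973 + 2*I*sqrt(17606)) = -178281*(-489973 + 2*I*sqrt(17606)) = 87352876413 - 356562*I*sqrt(17606)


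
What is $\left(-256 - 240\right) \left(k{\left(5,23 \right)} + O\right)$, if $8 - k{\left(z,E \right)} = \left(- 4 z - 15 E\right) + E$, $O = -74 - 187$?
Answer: $-44144$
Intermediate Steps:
$O = -261$
$k{\left(z,E \right)} = 8 + 4 z + 14 E$ ($k{\left(z,E \right)} = 8 - \left(\left(- 4 z - 15 E\right) + E\right) = 8 - \left(\left(- 15 E - 4 z\right) + E\right) = 8 - \left(- 14 E - 4 z\right) = 8 + \left(4 z + 14 E\right) = 8 + 4 z + 14 E$)
$\left(-256 - 240\right) \left(k{\left(5,23 \right)} + O\right) = \left(-256 - 240\right) \left(\left(8 + 4 \cdot 5 + 14 \cdot 23\right) - 261\right) = - 496 \left(\left(8 + 20 + 322\right) - 261\right) = - 496 \left(350 - 261\right) = \left(-496\right) 89 = -44144$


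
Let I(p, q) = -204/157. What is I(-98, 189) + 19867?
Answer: 3118915/157 ≈ 19866.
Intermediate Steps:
I(p, q) = -204/157 (I(p, q) = -204*1/157 = -204/157)
I(-98, 189) + 19867 = -204/157 + 19867 = 3118915/157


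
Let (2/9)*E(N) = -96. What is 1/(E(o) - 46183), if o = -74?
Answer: -1/46615 ≈ -2.1452e-5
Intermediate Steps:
E(N) = -432 (E(N) = (9/2)*(-96) = -432)
1/(E(o) - 46183) = 1/(-432 - 46183) = 1/(-46615) = -1/46615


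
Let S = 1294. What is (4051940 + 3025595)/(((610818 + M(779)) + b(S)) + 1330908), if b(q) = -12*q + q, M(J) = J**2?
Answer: 7077535/2534333 ≈ 2.7927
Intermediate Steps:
b(q) = -11*q
(4051940 + 3025595)/(((610818 + M(779)) + b(S)) + 1330908) = (4051940 + 3025595)/(((610818 + 779**2) - 11*1294) + 1330908) = 7077535/(((610818 + 606841) - 14234) + 1330908) = 7077535/((1217659 - 14234) + 1330908) = 7077535/(1203425 + 1330908) = 7077535/2534333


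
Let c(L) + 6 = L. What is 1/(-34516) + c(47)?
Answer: 1415155/34516 ≈ 41.000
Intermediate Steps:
c(L) = -6 + L
1/(-34516) + c(47) = 1/(-34516) + (-6 + 47) = -1/34516 + 41 = 1415155/34516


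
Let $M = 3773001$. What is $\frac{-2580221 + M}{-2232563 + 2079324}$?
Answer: $- \frac{1192780}{153239} \approx -7.7838$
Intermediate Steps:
$\frac{-2580221 + M}{-2232563 + 2079324} = \frac{-2580221 + 3773001}{-2232563 + 2079324} = \frac{1192780}{-153239} = 1192780 \left(- \frac{1}{153239}\right) = - \frac{1192780}{153239}$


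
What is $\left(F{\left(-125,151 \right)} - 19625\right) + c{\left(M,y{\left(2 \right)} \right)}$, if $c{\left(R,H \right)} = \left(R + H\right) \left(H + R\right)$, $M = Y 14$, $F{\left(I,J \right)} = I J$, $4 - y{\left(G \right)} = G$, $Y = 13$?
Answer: $-4644$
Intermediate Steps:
$y{\left(G \right)} = 4 - G$
$M = 182$ ($M = 13 \cdot 14 = 182$)
$c{\left(R,H \right)} = \left(H + R\right)^{2}$ ($c{\left(R,H \right)} = \left(H + R\right) \left(H + R\right) = \left(H + R\right)^{2}$)
$\left(F{\left(-125,151 \right)} - 19625\right) + c{\left(M,y{\left(2 \right)} \right)} = \left(\left(-125\right) 151 - 19625\right) + \left(\left(4 - 2\right) + 182\right)^{2} = \left(-18875 - 19625\right) + \left(\left(4 - 2\right) + 182\right)^{2} = -38500 + \left(2 + 182\right)^{2} = -38500 + 184^{2} = -38500 + 33856 = -4644$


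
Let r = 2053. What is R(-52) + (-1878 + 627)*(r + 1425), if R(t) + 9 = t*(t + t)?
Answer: -4345579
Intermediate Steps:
R(t) = -9 + 2*t**2 (R(t) = -9 + t*(t + t) = -9 + t*(2*t) = -9 + 2*t**2)
R(-52) + (-1878 + 627)*(r + 1425) = (-9 + 2*(-52)**2) + (-1878 + 627)*(2053 + 1425) = (-9 + 2*2704) - 1251*3478 = (-9 + 5408) - 4350978 = 5399 - 4350978 = -4345579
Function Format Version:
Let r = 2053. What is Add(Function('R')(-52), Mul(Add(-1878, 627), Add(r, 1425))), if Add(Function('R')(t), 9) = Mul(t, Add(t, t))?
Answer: -4345579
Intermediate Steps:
Function('R')(t) = Add(-9, Mul(2, Pow(t, 2))) (Function('R')(t) = Add(-9, Mul(t, Add(t, t))) = Add(-9, Mul(t, Mul(2, t))) = Add(-9, Mul(2, Pow(t, 2))))
Add(Function('R')(-52), Mul(Add(-1878, 627), Add(r, 1425))) = Add(Add(-9, Mul(2, Pow(-52, 2))), Mul(Add(-1878, 627), Add(2053, 1425))) = Add(Add(-9, Mul(2, 2704)), Mul(-1251, 3478)) = Add(Add(-9, 5408), -4350978) = Add(5399, -4350978) = -4345579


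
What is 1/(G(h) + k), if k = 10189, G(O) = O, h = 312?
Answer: 1/10501 ≈ 9.5229e-5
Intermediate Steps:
1/(G(h) + k) = 1/(312 + 10189) = 1/10501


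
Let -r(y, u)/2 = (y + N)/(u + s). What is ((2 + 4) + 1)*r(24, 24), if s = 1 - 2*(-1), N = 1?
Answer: -350/27 ≈ -12.963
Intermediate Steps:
s = 3 (s = 1 + 2 = 3)
r(y, u) = -2*(1 + y)/(3 + u) (r(y, u) = -2*(y + 1)/(u + 3) = -2*(1 + y)/(3 + u))
((2 + 4) + 1)*r(24, 24) = ((2 + 4) + 1)*(2*(-1 - 1*24)/(3 + 24)) = (6 + 1)*(2*(-1 - 24)/27) = 7*(2*(1/27)*(-25)) = 7*(-50/27) = -350/27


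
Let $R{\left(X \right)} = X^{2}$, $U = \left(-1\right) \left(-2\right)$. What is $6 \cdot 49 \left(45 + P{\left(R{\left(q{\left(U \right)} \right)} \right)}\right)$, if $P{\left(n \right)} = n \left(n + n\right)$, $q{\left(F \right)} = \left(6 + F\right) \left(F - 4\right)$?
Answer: $38548398$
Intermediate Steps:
$U = 2$
$q{\left(F \right)} = \left(-4 + F\right) \left(6 + F\right)$ ($q{\left(F \right)} = \left(6 + F\right) \left(-4 + F\right) = \left(-4 + F\right) \left(6 + F\right)$)
$P{\left(n \right)} = 2 n^{2}$ ($P{\left(n \right)} = n 2 n = 2 n^{2}$)
$6 \cdot 49 \left(45 + P{\left(R{\left(q{\left(U \right)} \right)} \right)}\right) = 6 \cdot 49 \left(45 + 2 \left(\left(-24 + 2^{2} + 2 \cdot 2\right)^{2}\right)^{2}\right) = 294 \left(45 + 2 \left(\left(-24 + 4 + 4\right)^{2}\right)^{2}\right) = 294 \left(45 + 2 \left(\left(-16\right)^{2}\right)^{2}\right) = 294 \left(45 + 2 \cdot 256^{2}\right) = 294 \left(45 + 2 \cdot 65536\right) = 294 \left(45 + 131072\right) = 294 \cdot 131117 = 38548398$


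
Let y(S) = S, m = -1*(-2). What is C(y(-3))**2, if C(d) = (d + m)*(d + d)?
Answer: 36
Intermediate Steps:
m = 2
C(d) = 2*d*(2 + d) (C(d) = (d + 2)*(d + d) = (2 + d)*(2*d) = 2*d*(2 + d))
C(y(-3))**2 = (2*(-3)*(2 - 3))**2 = (2*(-3)*(-1))**2 = 6**2 = 36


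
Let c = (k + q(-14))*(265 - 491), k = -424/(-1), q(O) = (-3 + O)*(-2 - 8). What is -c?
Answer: 134244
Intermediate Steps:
q(O) = 30 - 10*O (q(O) = (-3 + O)*(-10) = 30 - 10*O)
k = 424 (k = -424*(-1) = 424)
c = -134244 (c = (424 + (30 - 10*(-14)))*(265 - 491) = (424 + (30 + 140))*(-226) = (424 + 170)*(-226) = 594*(-226) = -134244)
-c = -1*(-134244) = 134244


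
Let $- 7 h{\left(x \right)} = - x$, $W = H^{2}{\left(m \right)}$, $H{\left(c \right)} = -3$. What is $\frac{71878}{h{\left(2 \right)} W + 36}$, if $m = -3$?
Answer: $\frac{251573}{135} \approx 1863.5$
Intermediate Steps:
$W = 9$ ($W = \left(-3\right)^{2} = 9$)
$h{\left(x \right)} = \frac{x}{7}$ ($h{\left(x \right)} = - \frac{\left(-1\right) x}{7} = \frac{x}{7}$)
$\frac{71878}{h{\left(2 \right)} W + 36} = \frac{71878}{\frac{1}{7} \cdot 2 \cdot 9 + 36} = \frac{71878}{\frac{2}{7} \cdot 9 + 36} = \frac{71878}{\frac{18}{7} + 36} = \frac{71878}{\frac{270}{7}} = 71878 \cdot \frac{7}{270} = \frac{251573}{135}$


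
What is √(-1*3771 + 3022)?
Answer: I*√749 ≈ 27.368*I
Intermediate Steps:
√(-1*3771 + 3022) = √(-3771 + 3022) = √(-749) = I*√749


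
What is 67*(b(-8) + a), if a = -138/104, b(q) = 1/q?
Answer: -10117/104 ≈ -97.279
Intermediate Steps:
a = -69/52 (a = -138*1/104 = -69/52 ≈ -1.3269)
67*(b(-8) + a) = 67*(1/(-8) - 69/52) = 67*(-1/8 - 69/52) = 67*(-151/104) = -10117/104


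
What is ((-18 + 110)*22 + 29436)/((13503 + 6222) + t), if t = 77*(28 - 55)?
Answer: 15730/8823 ≈ 1.7828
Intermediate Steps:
t = -2079 (t = 77*(-27) = -2079)
((-18 + 110)*22 + 29436)/((13503 + 6222) + t) = ((-18 + 110)*22 + 29436)/((13503 + 6222) - 2079) = (92*22 + 29436)/(19725 - 2079) = (2024 + 29436)/17646 = 31460*(1/17646) = 15730/8823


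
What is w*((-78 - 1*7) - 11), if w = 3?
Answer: -288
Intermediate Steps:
w*((-78 - 1*7) - 11) = 3*((-78 - 1*7) - 11) = 3*((-78 - 7) - 11) = 3*(-85 - 11) = 3*(-96) = -288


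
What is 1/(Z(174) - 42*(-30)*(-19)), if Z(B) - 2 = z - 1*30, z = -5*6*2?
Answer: -1/24028 ≈ -4.1618e-5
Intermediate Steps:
z = -60 (z = -30*2 = -60)
Z(B) = -88 (Z(B) = 2 + (-60 - 1*30) = 2 + (-60 - 30) = 2 - 90 = -88)
1/(Z(174) - 42*(-30)*(-19)) = 1/(-88 - 42*(-30)*(-19)) = 1/(-88 + 1260*(-19)) = 1/(-88 - 23940) = 1/(-24028) = -1/24028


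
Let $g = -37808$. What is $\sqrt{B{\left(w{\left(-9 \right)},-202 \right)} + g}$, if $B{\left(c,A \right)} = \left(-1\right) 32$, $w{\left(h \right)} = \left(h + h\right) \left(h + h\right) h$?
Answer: $4 i \sqrt{2365} \approx 194.53 i$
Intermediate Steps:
$w{\left(h \right)} = 4 h^{3}$ ($w{\left(h \right)} = 2 h 2 h h = 4 h^{2} h = 4 h^{3}$)
$B{\left(c,A \right)} = -32$
$\sqrt{B{\left(w{\left(-9 \right)},-202 \right)} + g} = \sqrt{-32 - 37808} = \sqrt{-37840} = 4 i \sqrt{2365}$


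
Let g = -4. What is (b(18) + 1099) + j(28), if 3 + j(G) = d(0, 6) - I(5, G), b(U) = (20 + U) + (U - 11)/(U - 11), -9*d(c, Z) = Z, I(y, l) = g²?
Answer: 3355/3 ≈ 1118.3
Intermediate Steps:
I(y, l) = 16 (I(y, l) = (-4)² = 16)
d(c, Z) = -Z/9
b(U) = 21 + U (b(U) = (20 + U) + (-11 + U)/(-11 + U) = (20 + U) + 1 = 21 + U)
j(G) = -59/3 (j(G) = -3 + (-⅑*6 - 1*16) = -3 + (-⅔ - 16) = -3 - 50/3 = -59/3)
(b(18) + 1099) + j(28) = ((21 + 18) + 1099) - 59/3 = (39 + 1099) - 59/3 = 1138 - 59/3 = 3355/3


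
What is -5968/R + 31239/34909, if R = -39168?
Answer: 89494129/85457232 ≈ 1.0472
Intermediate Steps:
-5968/R + 31239/34909 = -5968/(-39168) + 31239/34909 = -5968*(-1/39168) + 31239*(1/34909) = 373/2448 + 31239/34909 = 89494129/85457232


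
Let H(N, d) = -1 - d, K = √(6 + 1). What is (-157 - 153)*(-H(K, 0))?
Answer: -310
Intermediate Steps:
K = √7 ≈ 2.6458
(-157 - 153)*(-H(K, 0)) = (-157 - 153)*(-(-1 - 1*0)) = -(-310)*(-1 + 0) = -(-310)*(-1) = -310*1 = -310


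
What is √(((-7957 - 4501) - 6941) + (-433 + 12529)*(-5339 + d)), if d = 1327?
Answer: I*√48548551 ≈ 6967.7*I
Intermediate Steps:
√(((-7957 - 4501) - 6941) + (-433 + 12529)*(-5339 + d)) = √(((-7957 - 4501) - 6941) + (-433 + 12529)*(-5339 + 1327)) = √((-12458 - 6941) + 12096*(-4012)) = √(-19399 - 48529152) = √(-48548551) = I*√48548551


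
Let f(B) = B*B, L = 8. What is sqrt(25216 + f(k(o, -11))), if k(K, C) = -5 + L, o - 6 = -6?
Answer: 5*sqrt(1009) ≈ 158.82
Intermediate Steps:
o = 0 (o = 6 - 6 = 0)
k(K, C) = 3 (k(K, C) = -5 + 8 = 3)
f(B) = B**2
sqrt(25216 + f(k(o, -11))) = sqrt(25216 + 3**2) = sqrt(25216 + 9) = sqrt(25225) = 5*sqrt(1009)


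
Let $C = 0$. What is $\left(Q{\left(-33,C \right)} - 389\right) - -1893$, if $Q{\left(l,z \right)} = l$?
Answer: $1471$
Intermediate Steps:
$\left(Q{\left(-33,C \right)} - 389\right) - -1893 = \left(-33 - 389\right) - -1893 = -422 + 1893 = 1471$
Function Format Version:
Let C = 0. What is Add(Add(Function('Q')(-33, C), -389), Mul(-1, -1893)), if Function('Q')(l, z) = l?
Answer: 1471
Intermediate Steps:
Add(Add(Function('Q')(-33, C), -389), Mul(-1, -1893)) = Add(Add(-33, -389), Mul(-1, -1893)) = Add(-422, 1893) = 1471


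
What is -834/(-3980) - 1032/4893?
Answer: -4433/3245690 ≈ -0.0013658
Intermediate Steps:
-834/(-3980) - 1032/4893 = -834*(-1/3980) - 1032*1/4893 = 417/1990 - 344/1631 = -4433/3245690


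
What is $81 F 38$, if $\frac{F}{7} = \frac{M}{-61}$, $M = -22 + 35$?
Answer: $- \frac{280098}{61} \approx -4591.8$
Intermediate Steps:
$M = 13$
$F = - \frac{91}{61}$ ($F = 7 \frac{13}{-61} = 7 \cdot 13 \left(- \frac{1}{61}\right) = 7 \left(- \frac{13}{61}\right) = - \frac{91}{61} \approx -1.4918$)
$81 F 38 = 81 \left(- \frac{91}{61}\right) 38 = \left(- \frac{7371}{61}\right) 38 = - \frac{280098}{61}$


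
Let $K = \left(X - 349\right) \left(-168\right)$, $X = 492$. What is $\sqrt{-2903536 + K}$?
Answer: $2 i \sqrt{731890} \approx 1711.0 i$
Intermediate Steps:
$K = -24024$ ($K = \left(492 - 349\right) \left(-168\right) = 143 \left(-168\right) = -24024$)
$\sqrt{-2903536 + K} = \sqrt{-2903536 - 24024} = \sqrt{-2927560} = 2 i \sqrt{731890}$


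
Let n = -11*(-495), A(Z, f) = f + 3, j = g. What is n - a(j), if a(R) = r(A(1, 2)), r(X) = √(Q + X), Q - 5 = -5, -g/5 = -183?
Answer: 5445 - √5 ≈ 5442.8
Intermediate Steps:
g = 915 (g = -5*(-183) = 915)
Q = 0 (Q = 5 - 5 = 0)
j = 915
A(Z, f) = 3 + f
r(X) = √X (r(X) = √(0 + X) = √X)
a(R) = √5 (a(R) = √(3 + 2) = √5)
n = 5445
n - a(j) = 5445 - √5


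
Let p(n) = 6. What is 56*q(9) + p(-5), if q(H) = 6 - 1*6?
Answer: 6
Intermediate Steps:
q(H) = 0 (q(H) = 6 - 6 = 0)
56*q(9) + p(-5) = 56*0 + 6 = 0 + 6 = 6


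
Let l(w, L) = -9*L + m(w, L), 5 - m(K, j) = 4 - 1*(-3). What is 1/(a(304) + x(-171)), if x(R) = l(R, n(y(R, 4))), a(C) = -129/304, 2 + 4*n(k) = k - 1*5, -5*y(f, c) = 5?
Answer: 304/4735 ≈ 0.064203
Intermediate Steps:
y(f, c) = -1 (y(f, c) = -1/5*5 = -1)
n(k) = -7/4 + k/4 (n(k) = -1/2 + (k - 1*5)/4 = -1/2 + (k - 5)/4 = -1/2 + (-5 + k)/4 = -1/2 + (-5/4 + k/4) = -7/4 + k/4)
m(K, j) = -2 (m(K, j) = 5 - (4 - 1*(-3)) = 5 - (4 + 3) = 5 - 1*7 = 5 - 7 = -2)
l(w, L) = -2 - 9*L (l(w, L) = -9*L - 2 = -2 - 9*L)
a(C) = -129/304 (a(C) = -129*1/304 = -129/304)
x(R) = 16 (x(R) = -2 - 9*(-7/4 + (1/4)*(-1)) = -2 - 9*(-7/4 - 1/4) = -2 - 9*(-2) = -2 + 18 = 16)
1/(a(304) + x(-171)) = 1/(-129/304 + 16) = 1/(4735/304) = 304/4735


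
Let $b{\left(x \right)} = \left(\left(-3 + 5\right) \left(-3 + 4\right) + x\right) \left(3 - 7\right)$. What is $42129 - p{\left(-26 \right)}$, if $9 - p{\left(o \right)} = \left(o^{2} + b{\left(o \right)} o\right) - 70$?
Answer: $40230$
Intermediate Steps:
$b{\left(x \right)} = -8 - 4 x$ ($b{\left(x \right)} = \left(2 \cdot 1 + x\right) \left(-4\right) = \left(2 + x\right) \left(-4\right) = -8 - 4 x$)
$p{\left(o \right)} = 79 - o^{2} - o \left(-8 - 4 o\right)$ ($p{\left(o \right)} = 9 - \left(\left(o^{2} + \left(-8 - 4 o\right) o\right) - 70\right) = 9 - \left(\left(o^{2} + o \left(-8 - 4 o\right)\right) - 70\right) = 9 - \left(-70 + o^{2} + o \left(-8 - 4 o\right)\right) = 79 - o^{2} - o \left(-8 - 4 o\right)$)
$42129 - p{\left(-26 \right)} = 42129 - \left(79 + 3 \left(-26\right)^{2} + 8 \left(-26\right)\right) = 42129 - \left(79 + 3 \cdot 676 - 208\right) = 42129 - \left(79 + 2028 - 208\right) = 42129 - 1899 = 40230$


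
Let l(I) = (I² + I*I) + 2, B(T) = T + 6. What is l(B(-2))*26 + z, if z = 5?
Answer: 889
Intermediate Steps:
B(T) = 6 + T
l(I) = 2 + 2*I² (l(I) = (I² + I²) + 2 = 2*I² + 2 = 2 + 2*I²)
l(B(-2))*26 + z = (2 + 2*(6 - 2)²)*26 + 5 = (2 + 2*4²)*26 + 5 = (2 + 2*16)*26 + 5 = (2 + 32)*26 + 5 = 34*26 + 5 = 884 + 5 = 889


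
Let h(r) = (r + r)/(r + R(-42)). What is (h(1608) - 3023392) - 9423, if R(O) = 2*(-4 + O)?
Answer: -1149436081/379 ≈ -3.0328e+6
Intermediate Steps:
R(O) = -8 + 2*O
h(r) = 2*r/(-92 + r) (h(r) = (r + r)/(r + (-8 + 2*(-42))) = (2*r)/(r + (-8 - 84)) = (2*r)/(r - 92) = (2*r)/(-92 + r) = 2*r/(-92 + r))
(h(1608) - 3023392) - 9423 = (2*1608/(-92 + 1608) - 3023392) - 9423 = (2*1608/1516 - 3023392) - 9423 = (2*1608*(1/1516) - 3023392) - 9423 = (804/379 - 3023392) - 9423 = -1145864764/379 - 9423 = -1149436081/379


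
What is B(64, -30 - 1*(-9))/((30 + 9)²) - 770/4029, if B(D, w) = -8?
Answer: -401134/2042703 ≈ -0.19637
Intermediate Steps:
B(64, -30 - 1*(-9))/((30 + 9)²) - 770/4029 = -8/(30 + 9)² - 770/4029 = -8/(39²) - 770*1/4029 = -8/1521 - 770/4029 = -401134/2042703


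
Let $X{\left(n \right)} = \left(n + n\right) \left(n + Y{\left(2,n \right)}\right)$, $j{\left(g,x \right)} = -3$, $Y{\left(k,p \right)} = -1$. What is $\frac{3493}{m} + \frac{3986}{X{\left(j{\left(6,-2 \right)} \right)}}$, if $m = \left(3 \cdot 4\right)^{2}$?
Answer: $\frac{27409}{144} \approx 190.34$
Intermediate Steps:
$m = 144$ ($m = 12^{2} = 144$)
$X{\left(n \right)} = 2 n \left(-1 + n\right)$ ($X{\left(n \right)} = \left(n + n\right) \left(n - 1\right) = 2 n \left(-1 + n\right)$)
$\frac{3493}{m} + \frac{3986}{X{\left(j{\left(6,-2 \right)} \right)}} = \frac{3493}{144} + \frac{3986}{2 \left(-3\right) \left(-1 - 3\right)} = 3493 \cdot \frac{1}{144} + \frac{3986}{2 \left(-3\right) \left(-4\right)} = \frac{3493}{144} + \frac{3986}{24} = \frac{3493}{144} + 3986 \cdot \frac{1}{24} = \frac{3493}{144} + \frac{1993}{12} = \frac{27409}{144}$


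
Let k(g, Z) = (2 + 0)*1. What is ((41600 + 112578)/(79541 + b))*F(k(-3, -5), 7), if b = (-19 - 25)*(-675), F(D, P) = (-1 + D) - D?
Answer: -154178/109241 ≈ -1.4114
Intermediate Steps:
k(g, Z) = 2 (k(g, Z) = 2*1 = 2)
F(D, P) = -1
b = 29700 (b = -44*(-675) = 29700)
((41600 + 112578)/(79541 + b))*F(k(-3, -5), 7) = ((41600 + 112578)/(79541 + 29700))*(-1) = (154178/109241)*(-1) = -154178/109241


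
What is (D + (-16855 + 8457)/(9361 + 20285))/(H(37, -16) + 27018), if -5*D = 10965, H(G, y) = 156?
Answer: -2322217/28771443 ≈ -0.080713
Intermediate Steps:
D = -2193 (D = -⅕*10965 = -2193)
(D + (-16855 + 8457)/(9361 + 20285))/(H(37, -16) + 27018) = (-2193 + (-16855 + 8457)/(9361 + 20285))/(156 + 27018) = (-2193 - 8398/29646)/27174 = (-2193 - 8398*1/29646)*(1/27174) = (-2193 - 4199/14823)*(1/27174) = -32511038/14823*1/27174 = -2322217/28771443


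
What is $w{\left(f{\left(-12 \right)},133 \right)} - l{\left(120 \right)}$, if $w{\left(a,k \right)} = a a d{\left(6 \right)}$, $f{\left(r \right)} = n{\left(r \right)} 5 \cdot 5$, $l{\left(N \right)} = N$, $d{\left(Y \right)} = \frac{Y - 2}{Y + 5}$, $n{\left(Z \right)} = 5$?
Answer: $\frac{61180}{11} \approx 5561.8$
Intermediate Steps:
$d{\left(Y \right)} = \frac{-2 + Y}{5 + Y}$
$f{\left(r \right)} = 125$ ($f{\left(r \right)} = 5 \cdot 5 \cdot 5 = 25 \cdot 5 = 125$)
$w{\left(a,k \right)} = \frac{4 a^{2}}{11}$ ($w{\left(a,k \right)} = a a \frac{-2 + 6}{5 + 6} = a^{2} \cdot \frac{1}{11} \cdot 4 = a^{2} \cdot \frac{4}{11} = \frac{4 a^{2}}{11}$)
$w{\left(f{\left(-12 \right)},133 \right)} - l{\left(120 \right)} = \frac{4 \cdot 125^{2}}{11} - 120 = \frac{4}{11} \cdot 15625 - 120 = \frac{62500}{11} - 120 = \frac{61180}{11}$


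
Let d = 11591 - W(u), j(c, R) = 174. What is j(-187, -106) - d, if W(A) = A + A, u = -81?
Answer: -11579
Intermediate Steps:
W(A) = 2*A
d = 11753 (d = 11591 - 2*(-81) = 11591 - 1*(-162) = 11591 + 162 = 11753)
j(-187, -106) - d = 174 - 1*11753 = 174 - 11753 = -11579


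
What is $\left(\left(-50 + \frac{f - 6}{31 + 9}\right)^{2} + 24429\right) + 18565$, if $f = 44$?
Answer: $\frac{18159961}{400} \approx 45400.0$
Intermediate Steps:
$\left(\left(-50 + \frac{f - 6}{31 + 9}\right)^{2} + 24429\right) + 18565 = \left(\left(-50 + \frac{44 - 6}{31 + 9}\right)^{2} + 24429\right) + 18565 = \left(\left(-50 + \frac{38}{40}\right)^{2} + 24429\right) + 18565 = \left(\left(-50 + 38 \cdot \frac{1}{40}\right)^{2} + 24429\right) + 18565 = \left(\left(-50 + \frac{19}{20}\right)^{2} + 24429\right) + 18565 = \left(\left(- \frac{981}{20}\right)^{2} + 24429\right) + 18565 = \left(\frac{962361}{400} + 24429\right) + 18565 = \frac{10733961}{400} + 18565 = \frac{18159961}{400}$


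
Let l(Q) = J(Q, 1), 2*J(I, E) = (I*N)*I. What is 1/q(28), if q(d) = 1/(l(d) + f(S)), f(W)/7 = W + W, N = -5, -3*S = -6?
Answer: -1932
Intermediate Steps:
S = 2 (S = -⅓*(-6) = 2)
J(I, E) = -5*I²/2 (J(I, E) = ((I*(-5))*I)/2 = ((-5*I)*I)/2 = (-5*I²)/2 = -5*I²/2)
l(Q) = -5*Q²/2
f(W) = 14*W (f(W) = 7*(W + W) = 7*(2*W) = 14*W)
q(d) = 1/(28 - 5*d²/2) (q(d) = 1/(-5*d²/2 + 14*2) = 1/(-5*d²/2 + 28) = 1/(28 - 5*d²/2))
1/q(28) = 1/(-2/(-56 + 5*28²)) = 1/(-2/(-56 + 5*784)) = 1/(-2/(-56 + 3920)) = 1/(-2/3864) = 1/(-2*1/3864) = 1/(-1/1932) = -1932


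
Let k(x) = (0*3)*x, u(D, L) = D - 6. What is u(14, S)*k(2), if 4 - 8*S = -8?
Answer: 0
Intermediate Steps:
S = 3/2 (S = ½ - ⅛*(-8) = ½ + 1 = 3/2 ≈ 1.5000)
u(D, L) = -6 + D
k(x) = 0 (k(x) = 0*x = 0)
u(14, S)*k(2) = (-6 + 14)*0 = 8*0 = 0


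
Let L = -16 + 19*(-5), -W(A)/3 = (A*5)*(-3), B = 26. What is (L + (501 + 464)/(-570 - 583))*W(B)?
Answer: -150869160/1153 ≈ -1.3085e+5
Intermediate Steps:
W(A) = 45*A (W(A) = -3*A*5*(-3) = -3*5*A*(-3) = -(-45)*A = 45*A)
L = -111 (L = -16 - 95 = -111)
(L + (501 + 464)/(-570 - 583))*W(B) = (-111 + (501 + 464)/(-570 - 583))*(45*26) = (-111 + 965/(-1153))*1170 = (-111 + 965*(-1/1153))*1170 = (-111 - 965/1153)*1170 = -128948/1153*1170 = -150869160/1153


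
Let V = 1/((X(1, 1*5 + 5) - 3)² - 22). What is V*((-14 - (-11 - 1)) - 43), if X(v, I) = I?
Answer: -5/3 ≈ -1.6667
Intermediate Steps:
V = 1/27 (V = 1/(((1*5 + 5) - 3)² - 22) = 1/(((5 + 5) - 3)² - 22) = 1/((10 - 3)² - 22) = 1/(7² - 22) = 1/(49 - 22) = 1/27 ≈ 0.037037)
V*((-14 - (-11 - 1)) - 43) = ((-14 - (-11 - 1)) - 43)/27 = ((-14 - 1*(-12)) - 43)/27 = ((-14 + 12) - 43)/27 = (-2 - 43)/27 = (1/27)*(-45) = -5/3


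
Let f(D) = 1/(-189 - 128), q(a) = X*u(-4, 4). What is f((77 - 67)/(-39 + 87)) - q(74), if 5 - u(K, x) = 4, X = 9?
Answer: -2854/317 ≈ -9.0032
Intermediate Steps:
u(K, x) = 1 (u(K, x) = 5 - 1*4 = 5 - 4 = 1)
q(a) = 9 (q(a) = 9*1 = 9)
f(D) = -1/317 (f(D) = 1/(-317) = -1/317)
f((77 - 67)/(-39 + 87)) - q(74) = -1/317 - 1*9 = -1/317 - 9 = -2854/317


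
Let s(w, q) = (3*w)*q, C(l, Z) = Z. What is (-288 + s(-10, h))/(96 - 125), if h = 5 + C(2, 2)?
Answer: 498/29 ≈ 17.172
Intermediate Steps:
h = 7 (h = 5 + 2 = 7)
s(w, q) = 3*q*w
(-288 + s(-10, h))/(96 - 125) = (-288 + 3*7*(-10))/(96 - 125) = (-288 - 210)/(-29) = -498*(-1/29) = 498/29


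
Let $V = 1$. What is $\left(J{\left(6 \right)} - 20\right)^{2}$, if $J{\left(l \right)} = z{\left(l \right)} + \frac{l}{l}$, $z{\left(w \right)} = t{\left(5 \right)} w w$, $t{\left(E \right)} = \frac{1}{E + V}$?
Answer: $169$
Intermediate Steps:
$t{\left(E \right)} = \frac{1}{1 + E}$ ($t{\left(E \right)} = \frac{1}{E + 1} = \frac{1}{1 + E}$)
$z{\left(w \right)} = \frac{w^{2}}{6}$ ($z{\left(w \right)} = \frac{w}{1 + 5} w = \frac{w}{6} w = \frac{w^{2}}{6}$)
$J{\left(l \right)} = 1 + \frac{l^{2}}{6}$ ($J{\left(l \right)} = \frac{l^{2}}{6} + \frac{l}{l} = \frac{l^{2}}{6} + 1 = 1 + \frac{l^{2}}{6}$)
$\left(J{\left(6 \right)} - 20\right)^{2} = \left(\left(1 + \frac{6^{2}}{6}\right) - 20\right)^{2} = \left(\left(1 + \frac{1}{6} \cdot 36\right) - 20\right)^{2} = \left(\left(1 + 6\right) - 20\right)^{2} = \left(7 - 20\right)^{2} = \left(-13\right)^{2} = 169$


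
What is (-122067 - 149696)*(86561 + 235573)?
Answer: -87544102242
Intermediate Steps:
(-122067 - 149696)*(86561 + 235573) = -271763*322134 = -87544102242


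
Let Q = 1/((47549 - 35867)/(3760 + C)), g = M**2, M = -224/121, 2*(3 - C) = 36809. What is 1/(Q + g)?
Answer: 10365828/22532717 ≈ 0.46003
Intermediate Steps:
C = -36803/2 (C = 3 - 1/2*36809 = 3 - 36809/2 = -36803/2 ≈ -18402.)
M = -224/121 (M = -224*1/121 = -224/121 ≈ -1.8512)
g = 50176/14641 (g = (-224/121)**2 = 50176/14641 ≈ 3.4271)
Q = -9761/7788 (Q = 1/((47549 - 35867)/(3760 - 36803/2)) = 1/(11682/(-29283/2)) = 1/(11682*(-2/29283)) = 1/(-7788/9761) = -9761/7788 ≈ -1.2533)
1/(Q + g) = 1/(-9761/7788 + 50176/14641) = 1/(22532717/10365828) = 10365828/22532717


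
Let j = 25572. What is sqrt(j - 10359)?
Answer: sqrt(15213) ≈ 123.34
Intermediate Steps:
sqrt(j - 10359) = sqrt(25572 - 10359) = sqrt(15213)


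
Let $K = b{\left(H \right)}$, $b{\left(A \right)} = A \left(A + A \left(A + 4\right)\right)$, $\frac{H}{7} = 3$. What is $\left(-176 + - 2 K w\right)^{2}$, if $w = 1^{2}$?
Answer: $533979664$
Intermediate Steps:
$H = 21$ ($H = 7 \cdot 3 = 21$)
$w = 1$
$b{\left(A \right)} = A \left(A + A \left(4 + A\right)\right)$
$K = 11466$ ($K = 21^{2} \left(5 + 21\right) = 441 \cdot 26 = 11466$)
$\left(-176 + - 2 K w\right)^{2} = \left(-176 + \left(-2\right) 11466 \cdot 1\right)^{2} = \left(-176 - 22932\right)^{2} = \left(-23108\right)^{2} = 533979664$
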